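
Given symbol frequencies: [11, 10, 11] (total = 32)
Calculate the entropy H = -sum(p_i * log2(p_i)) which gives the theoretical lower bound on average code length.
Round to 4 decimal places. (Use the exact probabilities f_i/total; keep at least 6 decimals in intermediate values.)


Per-symbol terms -p_i * log2(p_i) with p_i = f_i/32:
  p = 11/32 = 0.343750: log2(p) = -1.540568, -p*log2(p) = 0.529570
  p = 10/32 = 0.312500: log2(p) = -1.678072, -p*log2(p) = 0.524397
  p = 11/32 = 0.343750: log2(p) = -1.540568, -p*log2(p) = 0.529570
H = 0.529570 + 0.524397 + 0.529570 = 1.583537

H = 1.5835 bits/symbol


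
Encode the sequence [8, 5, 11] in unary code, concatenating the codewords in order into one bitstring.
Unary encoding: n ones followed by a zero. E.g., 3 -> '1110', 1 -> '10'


Encode each number as n ones followed by a terminating 0:
  8 -> 111111110 (9 bits)
  5 -> 111110 (6 bits)
  11 -> 111111111110 (12 bits)
Total length = 9 + 6 + 12 = 27 bits.

Unary([8, 5, 11]) = 111111110111110111111111110 (27 bits)


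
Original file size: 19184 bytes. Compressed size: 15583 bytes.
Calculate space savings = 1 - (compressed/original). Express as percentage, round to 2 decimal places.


ratio = compressed/original = 15583/19184 = 0.812291
savings = 1 - ratio = 1 - 0.812291 = 0.187709
as a percentage: 0.187709 * 100 = 18.77%

Space savings = 1 - 15583/19184 = 18.77%


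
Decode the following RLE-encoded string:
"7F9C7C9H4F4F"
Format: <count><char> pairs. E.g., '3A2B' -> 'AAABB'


Expanding each <count><char> pair:
  7F -> 'FFFFFFF'
  9C -> 'CCCCCCCCC'
  7C -> 'CCCCCCC'
  9H -> 'HHHHHHHHH'
  4F -> 'FFFF'
  4F -> 'FFFF'

Decoded = FFFFFFFCCCCCCCCCCCCCCCCHHHHHHHHHFFFFFFFF


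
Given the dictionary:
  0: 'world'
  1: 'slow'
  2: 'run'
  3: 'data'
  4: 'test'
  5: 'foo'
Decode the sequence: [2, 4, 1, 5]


Look up each index in the dictionary:
  2 -> 'run'
  4 -> 'test'
  1 -> 'slow'
  5 -> 'foo'

Decoded: "run test slow foo"


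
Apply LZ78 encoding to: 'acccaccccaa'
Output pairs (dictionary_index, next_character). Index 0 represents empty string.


LZ78 encoding steps:
Dictionary: {0: ''}
Step 1: w='' (idx 0), next='a' -> output (0, 'a'), add 'a' as idx 1
Step 2: w='' (idx 0), next='c' -> output (0, 'c'), add 'c' as idx 2
Step 3: w='c' (idx 2), next='c' -> output (2, 'c'), add 'cc' as idx 3
Step 4: w='a' (idx 1), next='c' -> output (1, 'c'), add 'ac' as idx 4
Step 5: w='cc' (idx 3), next='c' -> output (3, 'c'), add 'ccc' as idx 5
Step 6: w='a' (idx 1), next='a' -> output (1, 'a'), add 'aa' as idx 6


Encoded: [(0, 'a'), (0, 'c'), (2, 'c'), (1, 'c'), (3, 'c'), (1, 'a')]


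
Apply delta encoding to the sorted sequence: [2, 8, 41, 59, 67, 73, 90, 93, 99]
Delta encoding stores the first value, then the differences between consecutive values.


First value: 2
Deltas:
  8 - 2 = 6
  41 - 8 = 33
  59 - 41 = 18
  67 - 59 = 8
  73 - 67 = 6
  90 - 73 = 17
  93 - 90 = 3
  99 - 93 = 6


Delta encoded: [2, 6, 33, 18, 8, 6, 17, 3, 6]


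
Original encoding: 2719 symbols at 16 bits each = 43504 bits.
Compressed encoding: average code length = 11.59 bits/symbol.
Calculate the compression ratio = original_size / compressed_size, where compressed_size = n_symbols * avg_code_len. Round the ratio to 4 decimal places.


original_size = n_symbols * orig_bits = 2719 * 16 = 43504 bits
compressed_size = n_symbols * avg_code_len = 2719 * 11.59 = 31513.21 bits
ratio = original_size / compressed_size = 43504 / 31513.21 = 1.3805

Compression ratio = 1.3805


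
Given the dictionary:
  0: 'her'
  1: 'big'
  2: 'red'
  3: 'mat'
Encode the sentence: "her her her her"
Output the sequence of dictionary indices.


Look up each word in the dictionary:
  'her' -> 0
  'her' -> 0
  'her' -> 0
  'her' -> 0

Encoded: [0, 0, 0, 0]


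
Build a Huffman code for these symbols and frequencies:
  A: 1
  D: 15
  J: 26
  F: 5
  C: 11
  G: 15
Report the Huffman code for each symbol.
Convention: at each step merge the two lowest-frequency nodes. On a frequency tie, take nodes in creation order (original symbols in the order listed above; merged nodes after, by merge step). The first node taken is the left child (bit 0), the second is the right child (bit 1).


Huffman tree construction:
Step 1: Merge A(1) + F(5) = 6
Step 2: Merge (A+F)(6) + C(11) = 17
Step 3: Merge D(15) + G(15) = 30
Step 4: Merge ((A+F)+C)(17) + J(26) = 43
Step 5: Merge (D+G)(30) + (((A+F)+C)+J)(43) = 73
Read each symbol's code off the tree from the root (left child = 0, right child = 1).

Codes:
  A: 1000 (length 4)
  D: 00 (length 2)
  J: 11 (length 2)
  F: 1001 (length 4)
  C: 101 (length 3)
  G: 01 (length 2)
Average code length: 169/73 = 2.3151 bits/symbol


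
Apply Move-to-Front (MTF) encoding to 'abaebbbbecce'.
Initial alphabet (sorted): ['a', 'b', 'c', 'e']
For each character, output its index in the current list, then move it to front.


MTF encoding:
'a': index 0 in ['a', 'b', 'c', 'e'] -> ['a', 'b', 'c', 'e']
'b': index 1 in ['a', 'b', 'c', 'e'] -> ['b', 'a', 'c', 'e']
'a': index 1 in ['b', 'a', 'c', 'e'] -> ['a', 'b', 'c', 'e']
'e': index 3 in ['a', 'b', 'c', 'e'] -> ['e', 'a', 'b', 'c']
'b': index 2 in ['e', 'a', 'b', 'c'] -> ['b', 'e', 'a', 'c']
'b': index 0 in ['b', 'e', 'a', 'c'] -> ['b', 'e', 'a', 'c']
'b': index 0 in ['b', 'e', 'a', 'c'] -> ['b', 'e', 'a', 'c']
'b': index 0 in ['b', 'e', 'a', 'c'] -> ['b', 'e', 'a', 'c']
'e': index 1 in ['b', 'e', 'a', 'c'] -> ['e', 'b', 'a', 'c']
'c': index 3 in ['e', 'b', 'a', 'c'] -> ['c', 'e', 'b', 'a']
'c': index 0 in ['c', 'e', 'b', 'a'] -> ['c', 'e', 'b', 'a']
'e': index 1 in ['c', 'e', 'b', 'a'] -> ['e', 'c', 'b', 'a']


Output: [0, 1, 1, 3, 2, 0, 0, 0, 1, 3, 0, 1]


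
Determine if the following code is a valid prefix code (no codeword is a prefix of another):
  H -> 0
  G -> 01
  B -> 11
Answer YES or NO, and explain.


Checking each pair (does one codeword prefix another?):
  H='0' vs G='01': prefix -- VIOLATION

NO -- this is NOT a valid prefix code. H (0) is a prefix of G (01).


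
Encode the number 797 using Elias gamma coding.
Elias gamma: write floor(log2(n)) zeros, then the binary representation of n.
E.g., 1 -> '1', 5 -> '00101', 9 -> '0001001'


num_bits = floor(log2(797)) + 1 = 10
leading_zeros = num_bits - 1 = 9
binary(797) = 1100011101

Elias gamma(797) = '000000000' + '1100011101' = 0000000001100011101 (19 bits)


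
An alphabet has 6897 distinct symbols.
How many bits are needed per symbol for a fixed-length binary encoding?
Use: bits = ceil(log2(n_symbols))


log2(6897) = 12.7518
Bracket: 2^12 = 4096 < 6897 <= 2^13 = 8192
So ceil(log2(6897)) = 13

bits = ceil(log2(6897)) = ceil(12.7518) = 13 bits


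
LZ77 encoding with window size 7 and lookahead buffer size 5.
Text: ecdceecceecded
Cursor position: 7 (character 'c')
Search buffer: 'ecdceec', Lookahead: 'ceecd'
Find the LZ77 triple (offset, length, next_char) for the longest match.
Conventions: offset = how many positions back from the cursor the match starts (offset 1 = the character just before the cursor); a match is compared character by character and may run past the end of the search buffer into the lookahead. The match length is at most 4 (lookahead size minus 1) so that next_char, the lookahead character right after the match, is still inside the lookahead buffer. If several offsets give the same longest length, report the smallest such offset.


Try each offset into the search buffer:
  offset=1 (pos 6, char 'c'): match length 1
  offset=2 (pos 5, char 'e'): match length 0
  offset=3 (pos 4, char 'e'): match length 0
  offset=4 (pos 3, char 'c'): match length 4
  offset=5 (pos 2, char 'd'): match length 0
  offset=6 (pos 1, char 'c'): match length 1
  offset=7 (pos 0, char 'e'): match length 0
Longest match has length 4 at offset 4.
next_char = character at position 7 + 4 = 11 -> 'd'

Best match: offset=4, length=4 (matching 'ceec' starting at position 3)
LZ77 triple: (4, 4, 'd')


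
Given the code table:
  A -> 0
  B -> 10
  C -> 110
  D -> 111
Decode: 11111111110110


Decoding:
111 -> D
111 -> D
111 -> D
10 -> B
110 -> C


Result: DDDBC


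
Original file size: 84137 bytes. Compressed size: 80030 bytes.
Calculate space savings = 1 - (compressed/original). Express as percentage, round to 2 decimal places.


ratio = compressed/original = 80030/84137 = 0.951187
savings = 1 - ratio = 1 - 0.951187 = 0.048813
as a percentage: 0.048813 * 100 = 4.88%

Space savings = 1 - 80030/84137 = 4.88%


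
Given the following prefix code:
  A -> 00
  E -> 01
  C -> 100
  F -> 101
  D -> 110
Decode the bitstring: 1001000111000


Decoding step by step:
Bits 100 -> C
Bits 100 -> C
Bits 01 -> E
Bits 110 -> D
Bits 00 -> A


Decoded message: CCEDA


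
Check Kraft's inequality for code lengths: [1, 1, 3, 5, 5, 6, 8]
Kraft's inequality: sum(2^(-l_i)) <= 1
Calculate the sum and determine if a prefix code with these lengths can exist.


Sum = 2^(-1) + 2^(-1) + 2^(-3) + 2^(-5) + 2^(-5) + 2^(-6) + 2^(-8)
    = 0.5 + 0.5 + 0.125 + 0.03125 + 0.03125 + 0.015625 + 0.00390625
    = 309/256 = 1.20703125
Since 1.20703125 > 1, Kraft's inequality is NOT satisfied.
A prefix code with these lengths CANNOT exist.

Kraft sum = 1.20703125. Not satisfied.


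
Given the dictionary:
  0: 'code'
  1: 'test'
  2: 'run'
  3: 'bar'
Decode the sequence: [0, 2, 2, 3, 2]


Look up each index in the dictionary:
  0 -> 'code'
  2 -> 'run'
  2 -> 'run'
  3 -> 'bar'
  2 -> 'run'

Decoded: "code run run bar run"


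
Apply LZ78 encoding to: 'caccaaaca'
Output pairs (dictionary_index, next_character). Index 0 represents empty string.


LZ78 encoding steps:
Dictionary: {0: ''}
Step 1: w='' (idx 0), next='c' -> output (0, 'c'), add 'c' as idx 1
Step 2: w='' (idx 0), next='a' -> output (0, 'a'), add 'a' as idx 2
Step 3: w='c' (idx 1), next='c' -> output (1, 'c'), add 'cc' as idx 3
Step 4: w='a' (idx 2), next='a' -> output (2, 'a'), add 'aa' as idx 4
Step 5: w='a' (idx 2), next='c' -> output (2, 'c'), add 'ac' as idx 5
Step 6: w='a' (idx 2), end of input -> output (2, '')


Encoded: [(0, 'c'), (0, 'a'), (1, 'c'), (2, 'a'), (2, 'c'), (2, '')]


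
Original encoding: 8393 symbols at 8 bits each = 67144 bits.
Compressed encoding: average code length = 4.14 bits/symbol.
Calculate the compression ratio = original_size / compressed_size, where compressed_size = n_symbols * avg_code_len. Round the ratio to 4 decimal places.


original_size = n_symbols * orig_bits = 8393 * 8 = 67144 bits
compressed_size = n_symbols * avg_code_len = 8393 * 4.14 = 34747.02 bits
ratio = original_size / compressed_size = 67144 / 34747.02 = 1.9324

Compression ratio = 1.9324


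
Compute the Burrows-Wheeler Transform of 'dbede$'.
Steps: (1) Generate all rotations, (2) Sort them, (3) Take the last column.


Rotations (sorted):
  0: $dbede -> last char: e
  1: bede$d -> last char: d
  2: dbede$ -> last char: $
  3: de$dbe -> last char: e
  4: e$dbed -> last char: d
  5: ede$db -> last char: b


BWT = ed$edb


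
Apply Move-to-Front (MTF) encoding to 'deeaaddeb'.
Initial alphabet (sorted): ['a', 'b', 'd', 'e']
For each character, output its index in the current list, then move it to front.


MTF encoding:
'd': index 2 in ['a', 'b', 'd', 'e'] -> ['d', 'a', 'b', 'e']
'e': index 3 in ['d', 'a', 'b', 'e'] -> ['e', 'd', 'a', 'b']
'e': index 0 in ['e', 'd', 'a', 'b'] -> ['e', 'd', 'a', 'b']
'a': index 2 in ['e', 'd', 'a', 'b'] -> ['a', 'e', 'd', 'b']
'a': index 0 in ['a', 'e', 'd', 'b'] -> ['a', 'e', 'd', 'b']
'd': index 2 in ['a', 'e', 'd', 'b'] -> ['d', 'a', 'e', 'b']
'd': index 0 in ['d', 'a', 'e', 'b'] -> ['d', 'a', 'e', 'b']
'e': index 2 in ['d', 'a', 'e', 'b'] -> ['e', 'd', 'a', 'b']
'b': index 3 in ['e', 'd', 'a', 'b'] -> ['b', 'e', 'd', 'a']


Output: [2, 3, 0, 2, 0, 2, 0, 2, 3]


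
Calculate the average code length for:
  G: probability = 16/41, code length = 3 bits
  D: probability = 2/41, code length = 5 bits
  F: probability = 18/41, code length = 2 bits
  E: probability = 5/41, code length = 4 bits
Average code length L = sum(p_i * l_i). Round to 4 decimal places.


Weighted contributions p_i * l_i:
  G: (16/41) * 3 = 48/41
  D: (2/41) * 5 = 10/41
  F: (18/41) * 2 = 36/41
  E: (5/41) * 4 = 20/41
Sum = (48 + 10 + 36 + 20)/41 = 114/41

L = 114/41 = 2.7805 bits/symbol


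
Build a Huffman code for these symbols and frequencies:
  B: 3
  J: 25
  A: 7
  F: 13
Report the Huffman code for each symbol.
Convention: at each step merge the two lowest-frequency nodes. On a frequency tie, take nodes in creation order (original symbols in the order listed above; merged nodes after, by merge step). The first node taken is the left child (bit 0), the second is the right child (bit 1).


Huffman tree construction:
Step 1: Merge B(3) + A(7) = 10
Step 2: Merge (B+A)(10) + F(13) = 23
Step 3: Merge ((B+A)+F)(23) + J(25) = 48
Read each symbol's code off the tree from the root (left child = 0, right child = 1).

Codes:
  B: 000 (length 3)
  J: 1 (length 1)
  A: 001 (length 3)
  F: 01 (length 2)
Average code length: 81/48 = 1.6875 bits/symbol


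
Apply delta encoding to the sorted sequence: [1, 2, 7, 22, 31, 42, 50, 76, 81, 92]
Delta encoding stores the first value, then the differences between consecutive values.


First value: 1
Deltas:
  2 - 1 = 1
  7 - 2 = 5
  22 - 7 = 15
  31 - 22 = 9
  42 - 31 = 11
  50 - 42 = 8
  76 - 50 = 26
  81 - 76 = 5
  92 - 81 = 11


Delta encoded: [1, 1, 5, 15, 9, 11, 8, 26, 5, 11]


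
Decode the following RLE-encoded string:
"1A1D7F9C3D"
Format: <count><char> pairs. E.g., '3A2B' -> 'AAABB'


Expanding each <count><char> pair:
  1A -> 'A'
  1D -> 'D'
  7F -> 'FFFFFFF'
  9C -> 'CCCCCCCCC'
  3D -> 'DDD'

Decoded = ADFFFFFFFCCCCCCCCCDDD


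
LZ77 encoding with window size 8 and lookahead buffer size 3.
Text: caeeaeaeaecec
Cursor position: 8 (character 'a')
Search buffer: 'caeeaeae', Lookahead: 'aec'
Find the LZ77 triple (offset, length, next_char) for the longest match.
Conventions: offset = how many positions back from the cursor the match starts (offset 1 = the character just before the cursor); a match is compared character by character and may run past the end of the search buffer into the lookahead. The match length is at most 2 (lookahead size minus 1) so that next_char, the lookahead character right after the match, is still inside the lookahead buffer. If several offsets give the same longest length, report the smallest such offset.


Try each offset into the search buffer:
  offset=1 (pos 7, char 'e'): match length 0
  offset=2 (pos 6, char 'a'): match length 2
  offset=3 (pos 5, char 'e'): match length 0
  offset=4 (pos 4, char 'a'): match length 2
  offset=5 (pos 3, char 'e'): match length 0
  offset=6 (pos 2, char 'e'): match length 0
  offset=7 (pos 1, char 'a'): match length 2
  offset=8 (pos 0, char 'c'): match length 0
Longest match has length 2, found at offsets 2, 4, 7; take the smallest, offset 2.
next_char = character at position 8 + 2 = 10 -> 'c'

Best match: offset=2, length=2 (matching 'ae' starting at position 6)
LZ77 triple: (2, 2, 'c')


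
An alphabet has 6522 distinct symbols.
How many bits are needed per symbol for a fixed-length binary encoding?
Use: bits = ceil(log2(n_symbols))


log2(6522) = 12.6711
Bracket: 2^12 = 4096 < 6522 <= 2^13 = 8192
So ceil(log2(6522)) = 13

bits = ceil(log2(6522)) = ceil(12.6711) = 13 bits


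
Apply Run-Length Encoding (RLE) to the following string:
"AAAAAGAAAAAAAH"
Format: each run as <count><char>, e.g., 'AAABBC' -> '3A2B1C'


Scanning runs left to right:
  i=0: run of 'A' x 5 -> '5A'
  i=5: run of 'G' x 1 -> '1G'
  i=6: run of 'A' x 7 -> '7A'
  i=13: run of 'H' x 1 -> '1H'

RLE = 5A1G7A1H


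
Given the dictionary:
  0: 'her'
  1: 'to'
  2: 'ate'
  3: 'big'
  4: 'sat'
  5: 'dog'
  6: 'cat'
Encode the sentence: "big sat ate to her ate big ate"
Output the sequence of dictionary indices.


Look up each word in the dictionary:
  'big' -> 3
  'sat' -> 4
  'ate' -> 2
  'to' -> 1
  'her' -> 0
  'ate' -> 2
  'big' -> 3
  'ate' -> 2

Encoded: [3, 4, 2, 1, 0, 2, 3, 2]


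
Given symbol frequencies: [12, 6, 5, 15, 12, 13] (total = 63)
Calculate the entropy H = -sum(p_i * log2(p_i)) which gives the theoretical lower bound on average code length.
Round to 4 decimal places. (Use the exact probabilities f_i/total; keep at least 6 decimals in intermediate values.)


Per-symbol terms -p_i * log2(p_i) with p_i = f_i/63:
  p = 12/63 = 0.190476: log2(p) = -2.392317, -p*log2(p) = 0.455680
  p = 6/63 = 0.095238: log2(p) = -3.392317, -p*log2(p) = 0.323078
  p = 5/63 = 0.079365: log2(p) = -3.655352, -p*log2(p) = 0.290107
  p = 15/63 = 0.238095: log2(p) = -2.070389, -p*log2(p) = 0.492950
  p = 12/63 = 0.190476: log2(p) = -2.392317, -p*log2(p) = 0.455680
  p = 13/63 = 0.206349: log2(p) = -2.276840, -p*log2(p) = 0.469824
H = 0.455680 + 0.323078 + 0.290107 + 0.492950 + 0.455680 + 0.469824 = 2.487319

H = 2.4873 bits/symbol


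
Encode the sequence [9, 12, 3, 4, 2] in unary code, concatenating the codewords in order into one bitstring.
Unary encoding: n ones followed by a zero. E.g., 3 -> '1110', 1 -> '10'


Encode each number as n ones followed by a terminating 0:
  9 -> 1111111110 (10 bits)
  12 -> 1111111111110 (13 bits)
  3 -> 1110 (4 bits)
  4 -> 11110 (5 bits)
  2 -> 110 (3 bits)
Total length = 10 + 13 + 4 + 5 + 3 = 35 bits.

Unary([9, 12, 3, 4, 2]) = 11111111101111111111110111011110110 (35 bits)


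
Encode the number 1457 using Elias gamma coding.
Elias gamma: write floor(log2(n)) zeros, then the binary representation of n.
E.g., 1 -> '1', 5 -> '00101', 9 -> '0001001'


num_bits = floor(log2(1457)) + 1 = 11
leading_zeros = num_bits - 1 = 10
binary(1457) = 10110110001

Elias gamma(1457) = '0000000000' + '10110110001' = 000000000010110110001 (21 bits)


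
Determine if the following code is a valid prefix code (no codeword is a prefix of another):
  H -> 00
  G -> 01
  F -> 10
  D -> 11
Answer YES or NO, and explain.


Checking each pair (does one codeword prefix another?):
  H='00' vs G='01': no prefix
  H='00' vs F='10': no prefix
  H='00' vs D='11': no prefix
  G='01' vs H='00': no prefix
  G='01' vs F='10': no prefix
  G='01' vs D='11': no prefix
  F='10' vs H='00': no prefix
  F='10' vs G='01': no prefix
  F='10' vs D='11': no prefix
  D='11' vs H='00': no prefix
  D='11' vs G='01': no prefix
  D='11' vs F='10': no prefix
No violation found over all pairs.

YES -- this is a valid prefix code. No codeword is a prefix of any other codeword.


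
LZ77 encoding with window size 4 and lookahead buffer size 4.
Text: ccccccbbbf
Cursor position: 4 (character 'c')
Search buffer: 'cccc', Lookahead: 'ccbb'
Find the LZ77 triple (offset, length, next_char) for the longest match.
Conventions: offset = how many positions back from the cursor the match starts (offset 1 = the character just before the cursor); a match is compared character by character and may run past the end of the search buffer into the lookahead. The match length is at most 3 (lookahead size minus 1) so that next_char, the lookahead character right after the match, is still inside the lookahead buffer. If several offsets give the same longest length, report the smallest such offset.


Try each offset into the search buffer:
  offset=1 (pos 3, char 'c'): match length 2
  offset=2 (pos 2, char 'c'): match length 2
  offset=3 (pos 1, char 'c'): match length 2
  offset=4 (pos 0, char 'c'): match length 2
Longest match has length 2, found at offsets 1, 2, 3, 4; take the smallest, offset 1.
next_char = character at position 4 + 2 = 6 -> 'b'

Best match: offset=1, length=2 (matching 'cc' starting at position 3)
LZ77 triple: (1, 2, 'b')


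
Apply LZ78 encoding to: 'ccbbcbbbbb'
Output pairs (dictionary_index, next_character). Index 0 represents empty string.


LZ78 encoding steps:
Dictionary: {0: ''}
Step 1: w='' (idx 0), next='c' -> output (0, 'c'), add 'c' as idx 1
Step 2: w='c' (idx 1), next='b' -> output (1, 'b'), add 'cb' as idx 2
Step 3: w='' (idx 0), next='b' -> output (0, 'b'), add 'b' as idx 3
Step 4: w='cb' (idx 2), next='b' -> output (2, 'b'), add 'cbb' as idx 4
Step 5: w='b' (idx 3), next='b' -> output (3, 'b'), add 'bb' as idx 5
Step 6: w='b' (idx 3), end of input -> output (3, '')


Encoded: [(0, 'c'), (1, 'b'), (0, 'b'), (2, 'b'), (3, 'b'), (3, '')]


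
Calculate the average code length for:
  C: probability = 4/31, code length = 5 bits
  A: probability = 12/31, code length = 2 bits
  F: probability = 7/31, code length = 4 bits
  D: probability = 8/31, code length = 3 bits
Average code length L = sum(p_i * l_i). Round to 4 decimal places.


Weighted contributions p_i * l_i:
  C: (4/31) * 5 = 20/31
  A: (12/31) * 2 = 24/31
  F: (7/31) * 4 = 28/31
  D: (8/31) * 3 = 24/31
Sum = (20 + 24 + 28 + 24)/31 = 96/31

L = 96/31 = 3.0968 bits/symbol


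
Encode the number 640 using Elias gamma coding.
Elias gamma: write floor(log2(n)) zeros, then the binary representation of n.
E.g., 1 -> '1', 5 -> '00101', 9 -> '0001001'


num_bits = floor(log2(640)) + 1 = 10
leading_zeros = num_bits - 1 = 9
binary(640) = 1010000000

Elias gamma(640) = '000000000' + '1010000000' = 0000000001010000000 (19 bits)


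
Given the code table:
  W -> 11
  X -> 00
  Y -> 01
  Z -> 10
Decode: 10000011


Decoding:
10 -> Z
00 -> X
00 -> X
11 -> W


Result: ZXXW


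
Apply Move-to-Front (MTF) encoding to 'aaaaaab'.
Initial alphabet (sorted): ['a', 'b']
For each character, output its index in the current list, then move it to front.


MTF encoding:
'a': index 0 in ['a', 'b'] -> ['a', 'b']
'a': index 0 in ['a', 'b'] -> ['a', 'b']
'a': index 0 in ['a', 'b'] -> ['a', 'b']
'a': index 0 in ['a', 'b'] -> ['a', 'b']
'a': index 0 in ['a', 'b'] -> ['a', 'b']
'a': index 0 in ['a', 'b'] -> ['a', 'b']
'b': index 1 in ['a', 'b'] -> ['b', 'a']


Output: [0, 0, 0, 0, 0, 0, 1]


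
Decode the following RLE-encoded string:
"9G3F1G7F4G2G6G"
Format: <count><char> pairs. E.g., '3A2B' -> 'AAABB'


Expanding each <count><char> pair:
  9G -> 'GGGGGGGGG'
  3F -> 'FFF'
  1G -> 'G'
  7F -> 'FFFFFFF'
  4G -> 'GGGG'
  2G -> 'GG'
  6G -> 'GGGGGG'

Decoded = GGGGGGGGGFFFGFFFFFFFGGGGGGGGGGGG


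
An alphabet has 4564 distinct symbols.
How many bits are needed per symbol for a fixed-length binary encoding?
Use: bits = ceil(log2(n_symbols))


log2(4564) = 12.1561
Bracket: 2^12 = 4096 < 4564 <= 2^13 = 8192
So ceil(log2(4564)) = 13

bits = ceil(log2(4564)) = ceil(12.1561) = 13 bits


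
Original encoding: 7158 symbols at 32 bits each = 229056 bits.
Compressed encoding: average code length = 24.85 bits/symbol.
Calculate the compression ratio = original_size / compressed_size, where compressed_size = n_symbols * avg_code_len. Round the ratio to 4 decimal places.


original_size = n_symbols * orig_bits = 7158 * 32 = 229056 bits
compressed_size = n_symbols * avg_code_len = 7158 * 24.85 = 177876.3 bits
ratio = original_size / compressed_size = 229056 / 177876.3 = 1.2877

Compression ratio = 1.2877


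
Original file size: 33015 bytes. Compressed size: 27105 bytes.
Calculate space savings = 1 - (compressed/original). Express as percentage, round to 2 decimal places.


ratio = compressed/original = 27105/33015 = 0.82099
savings = 1 - ratio = 1 - 0.82099 = 0.17901
as a percentage: 0.17901 * 100 = 17.9%

Space savings = 1 - 27105/33015 = 17.9%


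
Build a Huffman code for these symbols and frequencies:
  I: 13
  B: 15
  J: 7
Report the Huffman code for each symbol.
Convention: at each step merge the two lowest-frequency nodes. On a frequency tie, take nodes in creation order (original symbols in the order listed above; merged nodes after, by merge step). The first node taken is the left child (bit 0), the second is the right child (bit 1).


Huffman tree construction:
Step 1: Merge J(7) + I(13) = 20
Step 2: Merge B(15) + (J+I)(20) = 35
Read each symbol's code off the tree from the root (left child = 0, right child = 1).

Codes:
  I: 11 (length 2)
  B: 0 (length 1)
  J: 10 (length 2)
Average code length: 55/35 = 1.5714 bits/symbol


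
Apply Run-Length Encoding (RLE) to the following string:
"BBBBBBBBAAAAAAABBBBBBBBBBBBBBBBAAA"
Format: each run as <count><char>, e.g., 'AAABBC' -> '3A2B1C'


Scanning runs left to right:
  i=0: run of 'B' x 8 -> '8B'
  i=8: run of 'A' x 7 -> '7A'
  i=15: run of 'B' x 16 -> '16B'
  i=31: run of 'A' x 3 -> '3A'

RLE = 8B7A16B3A


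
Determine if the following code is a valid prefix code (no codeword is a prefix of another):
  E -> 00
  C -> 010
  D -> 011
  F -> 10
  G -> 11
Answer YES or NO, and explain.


Checking each pair (does one codeword prefix another?):
  E='00' vs C='010': no prefix
  E='00' vs D='011': no prefix
  E='00' vs F='10': no prefix
  E='00' vs G='11': no prefix
  C='010' vs E='00': no prefix
  C='010' vs D='011': no prefix
  C='010' vs F='10': no prefix
  C='010' vs G='11': no prefix
  D='011' vs E='00': no prefix
  D='011' vs C='010': no prefix
  D='011' vs F='10': no prefix
  D='011' vs G='11': no prefix
  F='10' vs E='00': no prefix
  F='10' vs C='010': no prefix
  F='10' vs D='011': no prefix
  F='10' vs G='11': no prefix
  G='11' vs E='00': no prefix
  G='11' vs C='010': no prefix
  G='11' vs D='011': no prefix
  G='11' vs F='10': no prefix
No violation found over all pairs.

YES -- this is a valid prefix code. No codeword is a prefix of any other codeword.


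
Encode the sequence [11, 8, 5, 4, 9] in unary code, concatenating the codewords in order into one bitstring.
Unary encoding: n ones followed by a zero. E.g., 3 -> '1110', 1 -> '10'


Encode each number as n ones followed by a terminating 0:
  11 -> 111111111110 (12 bits)
  8 -> 111111110 (9 bits)
  5 -> 111110 (6 bits)
  4 -> 11110 (5 bits)
  9 -> 1111111110 (10 bits)
Total length = 12 + 9 + 6 + 5 + 10 = 42 bits.

Unary([11, 8, 5, 4, 9]) = 111111111110111111110111110111101111111110 (42 bits)


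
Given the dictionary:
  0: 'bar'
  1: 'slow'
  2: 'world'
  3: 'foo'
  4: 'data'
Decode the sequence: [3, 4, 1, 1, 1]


Look up each index in the dictionary:
  3 -> 'foo'
  4 -> 'data'
  1 -> 'slow'
  1 -> 'slow'
  1 -> 'slow'

Decoded: "foo data slow slow slow"


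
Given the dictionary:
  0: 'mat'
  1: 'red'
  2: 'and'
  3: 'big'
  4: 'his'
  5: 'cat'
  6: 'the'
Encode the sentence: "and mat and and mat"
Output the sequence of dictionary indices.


Look up each word in the dictionary:
  'and' -> 2
  'mat' -> 0
  'and' -> 2
  'and' -> 2
  'mat' -> 0

Encoded: [2, 0, 2, 2, 0]


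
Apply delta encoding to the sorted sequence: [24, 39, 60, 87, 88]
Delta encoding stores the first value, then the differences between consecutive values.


First value: 24
Deltas:
  39 - 24 = 15
  60 - 39 = 21
  87 - 60 = 27
  88 - 87 = 1


Delta encoded: [24, 15, 21, 27, 1]


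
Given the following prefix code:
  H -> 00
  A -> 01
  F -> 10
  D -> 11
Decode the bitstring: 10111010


Decoding step by step:
Bits 10 -> F
Bits 11 -> D
Bits 10 -> F
Bits 10 -> F


Decoded message: FDFF


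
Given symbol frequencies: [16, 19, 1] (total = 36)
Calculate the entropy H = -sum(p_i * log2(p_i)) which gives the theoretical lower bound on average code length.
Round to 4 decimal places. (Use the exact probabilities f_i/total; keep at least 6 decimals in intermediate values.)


Per-symbol terms -p_i * log2(p_i) with p_i = f_i/36:
  p = 16/36 = 0.444444: log2(p) = -1.169925, -p*log2(p) = 0.519967
  p = 19/36 = 0.527778: log2(p) = -0.921997, -p*log2(p) = 0.486610
  p = 1/36 = 0.027778: log2(p) = -5.169925, -p*log2(p) = 0.143609
H = 0.519967 + 0.486610 + 0.143609 = 1.150186

H = 1.1502 bits/symbol


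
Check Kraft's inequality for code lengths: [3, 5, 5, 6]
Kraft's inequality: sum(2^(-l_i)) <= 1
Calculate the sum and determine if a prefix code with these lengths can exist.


Sum = 2^(-3) + 2^(-5) + 2^(-5) + 2^(-6)
    = 0.125 + 0.03125 + 0.03125 + 0.015625
    = 13/64 = 0.203125
Since 0.203125 <= 1, Kraft's inequality IS satisfied.
A prefix code with these lengths CAN exist.

Kraft sum = 0.203125. Satisfied.


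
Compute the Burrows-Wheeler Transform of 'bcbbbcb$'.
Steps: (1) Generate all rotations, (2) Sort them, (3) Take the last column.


Rotations (sorted):
  0: $bcbbbcb -> last char: b
  1: b$bcbbbc -> last char: c
  2: bbbcb$bc -> last char: c
  3: bbcb$bcb -> last char: b
  4: bcb$bcbb -> last char: b
  5: bcbbbcb$ -> last char: $
  6: cb$bcbbb -> last char: b
  7: cbbbcb$b -> last char: b


BWT = bccbb$bb


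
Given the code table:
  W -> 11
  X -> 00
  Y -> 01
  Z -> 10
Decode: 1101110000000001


Decoding:
11 -> W
01 -> Y
11 -> W
00 -> X
00 -> X
00 -> X
00 -> X
01 -> Y


Result: WYWXXXXY


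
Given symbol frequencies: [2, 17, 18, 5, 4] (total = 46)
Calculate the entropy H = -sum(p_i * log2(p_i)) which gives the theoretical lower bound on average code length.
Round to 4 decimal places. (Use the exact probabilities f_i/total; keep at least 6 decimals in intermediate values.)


Per-symbol terms -p_i * log2(p_i) with p_i = f_i/46:
  p = 2/46 = 0.043478: log2(p) = -4.523562, -p*log2(p) = 0.196677
  p = 17/46 = 0.369565: log2(p) = -1.436099, -p*log2(p) = 0.530732
  p = 18/46 = 0.391304: log2(p) = -1.353637, -p*log2(p) = 0.529684
  p = 5/46 = 0.108696: log2(p) = -3.201634, -p*log2(p) = 0.348004
  p = 4/46 = 0.086957: log2(p) = -3.523562, -p*log2(p) = 0.306397
H = 0.196677 + 0.530732 + 0.529684 + 0.348004 + 0.306397 = 1.911494

H = 1.9115 bits/symbol


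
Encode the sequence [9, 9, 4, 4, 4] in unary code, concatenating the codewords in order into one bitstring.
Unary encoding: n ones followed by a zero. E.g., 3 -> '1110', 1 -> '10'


Encode each number as n ones followed by a terminating 0:
  9 -> 1111111110 (10 bits)
  9 -> 1111111110 (10 bits)
  4 -> 11110 (5 bits)
  4 -> 11110 (5 bits)
  4 -> 11110 (5 bits)
Total length = 10 + 10 + 5 + 5 + 5 = 35 bits.

Unary([9, 9, 4, 4, 4]) = 11111111101111111110111101111011110 (35 bits)


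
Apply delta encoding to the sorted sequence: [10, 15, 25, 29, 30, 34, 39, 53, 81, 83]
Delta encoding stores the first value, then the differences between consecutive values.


First value: 10
Deltas:
  15 - 10 = 5
  25 - 15 = 10
  29 - 25 = 4
  30 - 29 = 1
  34 - 30 = 4
  39 - 34 = 5
  53 - 39 = 14
  81 - 53 = 28
  83 - 81 = 2


Delta encoded: [10, 5, 10, 4, 1, 4, 5, 14, 28, 2]


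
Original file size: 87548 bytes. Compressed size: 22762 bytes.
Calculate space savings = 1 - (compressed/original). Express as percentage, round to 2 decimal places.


ratio = compressed/original = 22762/87548 = 0.259995
savings = 1 - ratio = 1 - 0.259995 = 0.740005
as a percentage: 0.740005 * 100 = 74.0%

Space savings = 1 - 22762/87548 = 74.0%


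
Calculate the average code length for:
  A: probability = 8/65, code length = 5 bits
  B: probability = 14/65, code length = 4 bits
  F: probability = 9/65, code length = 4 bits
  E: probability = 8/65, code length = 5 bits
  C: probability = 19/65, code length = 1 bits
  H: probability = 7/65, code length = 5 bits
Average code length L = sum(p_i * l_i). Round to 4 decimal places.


Weighted contributions p_i * l_i:
  A: (8/65) * 5 = 40/65
  B: (14/65) * 4 = 56/65
  F: (9/65) * 4 = 36/65
  E: (8/65) * 5 = 40/65
  C: (19/65) * 1 = 19/65
  H: (7/65) * 5 = 35/65
Sum = (40 + 56 + 36 + 40 + 19 + 35)/65 = 226/65

L = 226/65 = 3.4769 bits/symbol


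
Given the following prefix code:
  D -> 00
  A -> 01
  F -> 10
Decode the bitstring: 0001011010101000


Decoding step by step:
Bits 00 -> D
Bits 01 -> A
Bits 01 -> A
Bits 10 -> F
Bits 10 -> F
Bits 10 -> F
Bits 10 -> F
Bits 00 -> D


Decoded message: DAAFFFFD


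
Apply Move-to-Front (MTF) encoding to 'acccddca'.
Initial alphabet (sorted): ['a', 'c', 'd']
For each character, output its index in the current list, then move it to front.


MTF encoding:
'a': index 0 in ['a', 'c', 'd'] -> ['a', 'c', 'd']
'c': index 1 in ['a', 'c', 'd'] -> ['c', 'a', 'd']
'c': index 0 in ['c', 'a', 'd'] -> ['c', 'a', 'd']
'c': index 0 in ['c', 'a', 'd'] -> ['c', 'a', 'd']
'd': index 2 in ['c', 'a', 'd'] -> ['d', 'c', 'a']
'd': index 0 in ['d', 'c', 'a'] -> ['d', 'c', 'a']
'c': index 1 in ['d', 'c', 'a'] -> ['c', 'd', 'a']
'a': index 2 in ['c', 'd', 'a'] -> ['a', 'c', 'd']


Output: [0, 1, 0, 0, 2, 0, 1, 2]


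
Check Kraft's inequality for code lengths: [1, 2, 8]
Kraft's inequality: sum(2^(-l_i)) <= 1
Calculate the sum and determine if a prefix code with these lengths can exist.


Sum = 2^(-1) + 2^(-2) + 2^(-8)
    = 0.5 + 0.25 + 0.00390625
    = 193/256 = 0.75390625
Since 0.75390625 <= 1, Kraft's inequality IS satisfied.
A prefix code with these lengths CAN exist.

Kraft sum = 0.75390625. Satisfied.


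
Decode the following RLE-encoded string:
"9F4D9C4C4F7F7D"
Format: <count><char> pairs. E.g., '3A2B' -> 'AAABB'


Expanding each <count><char> pair:
  9F -> 'FFFFFFFFF'
  4D -> 'DDDD'
  9C -> 'CCCCCCCCC'
  4C -> 'CCCC'
  4F -> 'FFFF'
  7F -> 'FFFFFFF'
  7D -> 'DDDDDDD'

Decoded = FFFFFFFFFDDDDCCCCCCCCCCCCCFFFFFFFFFFFDDDDDDD


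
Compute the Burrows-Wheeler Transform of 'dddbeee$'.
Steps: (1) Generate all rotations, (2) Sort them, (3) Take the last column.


Rotations (sorted):
  0: $dddbeee -> last char: e
  1: beee$ddd -> last char: d
  2: dbeee$dd -> last char: d
  3: ddbeee$d -> last char: d
  4: dddbeee$ -> last char: $
  5: e$dddbee -> last char: e
  6: ee$dddbe -> last char: e
  7: eee$dddb -> last char: b


BWT = eddd$eeb


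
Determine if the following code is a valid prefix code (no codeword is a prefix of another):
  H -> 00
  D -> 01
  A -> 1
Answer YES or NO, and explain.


Checking each pair (does one codeword prefix another?):
  H='00' vs D='01': no prefix
  H='00' vs A='1': no prefix
  D='01' vs H='00': no prefix
  D='01' vs A='1': no prefix
  A='1' vs H='00': no prefix
  A='1' vs D='01': no prefix
No violation found over all pairs.

YES -- this is a valid prefix code. No codeword is a prefix of any other codeword.


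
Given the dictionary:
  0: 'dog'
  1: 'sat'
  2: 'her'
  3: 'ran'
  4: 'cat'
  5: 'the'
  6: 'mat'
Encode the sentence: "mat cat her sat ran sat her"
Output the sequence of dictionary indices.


Look up each word in the dictionary:
  'mat' -> 6
  'cat' -> 4
  'her' -> 2
  'sat' -> 1
  'ran' -> 3
  'sat' -> 1
  'her' -> 2

Encoded: [6, 4, 2, 1, 3, 1, 2]


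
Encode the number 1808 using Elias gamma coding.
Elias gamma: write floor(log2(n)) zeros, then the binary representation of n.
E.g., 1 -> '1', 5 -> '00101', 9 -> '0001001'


num_bits = floor(log2(1808)) + 1 = 11
leading_zeros = num_bits - 1 = 10
binary(1808) = 11100010000

Elias gamma(1808) = '0000000000' + '11100010000' = 000000000011100010000 (21 bits)


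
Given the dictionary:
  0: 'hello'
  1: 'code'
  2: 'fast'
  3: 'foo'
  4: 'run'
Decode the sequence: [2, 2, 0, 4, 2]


Look up each index in the dictionary:
  2 -> 'fast'
  2 -> 'fast'
  0 -> 'hello'
  4 -> 'run'
  2 -> 'fast'

Decoded: "fast fast hello run fast"


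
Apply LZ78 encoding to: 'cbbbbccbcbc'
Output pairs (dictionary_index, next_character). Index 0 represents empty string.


LZ78 encoding steps:
Dictionary: {0: ''}
Step 1: w='' (idx 0), next='c' -> output (0, 'c'), add 'c' as idx 1
Step 2: w='' (idx 0), next='b' -> output (0, 'b'), add 'b' as idx 2
Step 3: w='b' (idx 2), next='b' -> output (2, 'b'), add 'bb' as idx 3
Step 4: w='b' (idx 2), next='c' -> output (2, 'c'), add 'bc' as idx 4
Step 5: w='c' (idx 1), next='b' -> output (1, 'b'), add 'cb' as idx 5
Step 6: w='cb' (idx 5), next='c' -> output (5, 'c'), add 'cbc' as idx 6


Encoded: [(0, 'c'), (0, 'b'), (2, 'b'), (2, 'c'), (1, 'b'), (5, 'c')]


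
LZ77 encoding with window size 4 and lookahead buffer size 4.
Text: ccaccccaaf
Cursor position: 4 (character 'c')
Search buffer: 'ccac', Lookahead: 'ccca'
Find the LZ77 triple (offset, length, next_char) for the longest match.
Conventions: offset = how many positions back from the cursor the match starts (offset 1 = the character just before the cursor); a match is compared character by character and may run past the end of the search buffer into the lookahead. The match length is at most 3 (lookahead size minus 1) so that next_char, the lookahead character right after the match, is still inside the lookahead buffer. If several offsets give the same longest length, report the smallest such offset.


Try each offset into the search buffer:
  offset=1 (pos 3, char 'c'): match length 3
  offset=2 (pos 2, char 'a'): match length 0
  offset=3 (pos 1, char 'c'): match length 1
  offset=4 (pos 0, char 'c'): match length 2
Longest match has length 3 at offset 1.
next_char = character at position 4 + 3 = 7 -> 'a'

Best match: offset=1, length=3 (matching 'ccc' starting at position 3)
LZ77 triple: (1, 3, 'a')


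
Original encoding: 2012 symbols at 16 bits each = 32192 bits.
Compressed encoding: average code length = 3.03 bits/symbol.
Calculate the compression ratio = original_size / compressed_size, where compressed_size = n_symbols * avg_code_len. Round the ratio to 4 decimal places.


original_size = n_symbols * orig_bits = 2012 * 16 = 32192 bits
compressed_size = n_symbols * avg_code_len = 2012 * 3.03 = 6096.36 bits
ratio = original_size / compressed_size = 32192 / 6096.36 = 5.2805

Compression ratio = 5.2805


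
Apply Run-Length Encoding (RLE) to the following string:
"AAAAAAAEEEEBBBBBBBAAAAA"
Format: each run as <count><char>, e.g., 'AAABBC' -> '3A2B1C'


Scanning runs left to right:
  i=0: run of 'A' x 7 -> '7A'
  i=7: run of 'E' x 4 -> '4E'
  i=11: run of 'B' x 7 -> '7B'
  i=18: run of 'A' x 5 -> '5A'

RLE = 7A4E7B5A


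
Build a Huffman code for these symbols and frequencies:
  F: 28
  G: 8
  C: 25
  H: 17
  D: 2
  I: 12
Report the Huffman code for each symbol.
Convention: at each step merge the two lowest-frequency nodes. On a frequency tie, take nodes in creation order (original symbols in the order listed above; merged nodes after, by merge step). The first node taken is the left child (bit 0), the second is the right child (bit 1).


Huffman tree construction:
Step 1: Merge D(2) + G(8) = 10
Step 2: Merge (D+G)(10) + I(12) = 22
Step 3: Merge H(17) + ((D+G)+I)(22) = 39
Step 4: Merge C(25) + F(28) = 53
Step 5: Merge (H+((D+G)+I))(39) + (C+F)(53) = 92
Read each symbol's code off the tree from the root (left child = 0, right child = 1).

Codes:
  F: 11 (length 2)
  G: 0101 (length 4)
  C: 10 (length 2)
  H: 00 (length 2)
  D: 0100 (length 4)
  I: 011 (length 3)
Average code length: 216/92 = 2.3478 bits/symbol


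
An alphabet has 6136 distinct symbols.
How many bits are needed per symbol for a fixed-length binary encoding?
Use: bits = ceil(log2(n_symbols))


log2(6136) = 12.5831
Bracket: 2^12 = 4096 < 6136 <= 2^13 = 8192
So ceil(log2(6136)) = 13

bits = ceil(log2(6136)) = ceil(12.5831) = 13 bits


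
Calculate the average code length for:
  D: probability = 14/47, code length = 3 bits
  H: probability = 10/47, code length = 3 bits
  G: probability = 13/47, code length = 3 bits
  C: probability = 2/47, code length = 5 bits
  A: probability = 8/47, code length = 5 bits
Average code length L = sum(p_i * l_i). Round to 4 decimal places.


Weighted contributions p_i * l_i:
  D: (14/47) * 3 = 42/47
  H: (10/47) * 3 = 30/47
  G: (13/47) * 3 = 39/47
  C: (2/47) * 5 = 10/47
  A: (8/47) * 5 = 40/47
Sum = (42 + 30 + 39 + 10 + 40)/47 = 161/47

L = 161/47 = 3.4255 bits/symbol


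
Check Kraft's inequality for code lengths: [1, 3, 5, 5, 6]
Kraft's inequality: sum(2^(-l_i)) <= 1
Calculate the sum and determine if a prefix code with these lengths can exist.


Sum = 2^(-1) + 2^(-3) + 2^(-5) + 2^(-5) + 2^(-6)
    = 0.5 + 0.125 + 0.03125 + 0.03125 + 0.015625
    = 45/64 = 0.703125
Since 0.703125 <= 1, Kraft's inequality IS satisfied.
A prefix code with these lengths CAN exist.

Kraft sum = 0.703125. Satisfied.


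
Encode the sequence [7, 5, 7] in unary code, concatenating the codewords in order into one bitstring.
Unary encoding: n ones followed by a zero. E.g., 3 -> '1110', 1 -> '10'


Encode each number as n ones followed by a terminating 0:
  7 -> 11111110 (8 bits)
  5 -> 111110 (6 bits)
  7 -> 11111110 (8 bits)
Total length = 8 + 6 + 8 = 22 bits.

Unary([7, 5, 7]) = 1111111011111011111110 (22 bits)


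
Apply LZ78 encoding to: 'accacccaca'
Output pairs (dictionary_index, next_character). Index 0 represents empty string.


LZ78 encoding steps:
Dictionary: {0: ''}
Step 1: w='' (idx 0), next='a' -> output (0, 'a'), add 'a' as idx 1
Step 2: w='' (idx 0), next='c' -> output (0, 'c'), add 'c' as idx 2
Step 3: w='c' (idx 2), next='a' -> output (2, 'a'), add 'ca' as idx 3
Step 4: w='c' (idx 2), next='c' -> output (2, 'c'), add 'cc' as idx 4
Step 5: w='ca' (idx 3), next='c' -> output (3, 'c'), add 'cac' as idx 5
Step 6: w='a' (idx 1), end of input -> output (1, '')


Encoded: [(0, 'a'), (0, 'c'), (2, 'a'), (2, 'c'), (3, 'c'), (1, '')]
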